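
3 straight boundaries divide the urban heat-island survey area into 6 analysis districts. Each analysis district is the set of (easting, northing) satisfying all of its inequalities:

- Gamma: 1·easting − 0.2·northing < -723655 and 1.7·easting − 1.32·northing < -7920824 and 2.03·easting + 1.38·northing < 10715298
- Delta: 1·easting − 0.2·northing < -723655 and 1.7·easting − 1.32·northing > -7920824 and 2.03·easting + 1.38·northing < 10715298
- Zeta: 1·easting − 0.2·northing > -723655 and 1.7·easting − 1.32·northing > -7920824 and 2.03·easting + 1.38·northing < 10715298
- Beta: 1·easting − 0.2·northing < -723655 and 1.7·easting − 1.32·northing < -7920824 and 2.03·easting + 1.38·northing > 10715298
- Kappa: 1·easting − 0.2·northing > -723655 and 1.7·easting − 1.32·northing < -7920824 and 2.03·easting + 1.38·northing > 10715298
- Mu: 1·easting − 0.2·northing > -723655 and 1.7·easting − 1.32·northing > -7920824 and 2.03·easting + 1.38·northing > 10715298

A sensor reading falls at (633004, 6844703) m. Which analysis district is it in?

1·633004 − 0.2·6844703 = -735936.600, which is < -723655
1.7·633004 − 1.32·6844703 = -7958901.160, which is < -7920824
2.03·633004 + 1.38·6844703 = 10730688.260, which is > 10715298
This sign pattern matches Beta.

Beta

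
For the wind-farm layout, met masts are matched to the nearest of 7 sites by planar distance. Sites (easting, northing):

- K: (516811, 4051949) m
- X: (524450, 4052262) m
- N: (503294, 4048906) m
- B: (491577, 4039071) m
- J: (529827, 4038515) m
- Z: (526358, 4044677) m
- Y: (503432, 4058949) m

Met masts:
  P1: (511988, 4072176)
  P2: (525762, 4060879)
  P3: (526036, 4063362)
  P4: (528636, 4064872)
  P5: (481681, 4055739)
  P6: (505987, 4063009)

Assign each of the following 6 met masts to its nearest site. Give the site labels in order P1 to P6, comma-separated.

P1 → Y (d²=248158665.00)
P2 → X (d²=75974033.00)
P3 → X (d²=125725396.00)
P4 → X (d²=176534696.00)
P5 → B (d²=375753040.00)
P6 → Y (d²=23011625.00)

Y, X, X, X, B, Y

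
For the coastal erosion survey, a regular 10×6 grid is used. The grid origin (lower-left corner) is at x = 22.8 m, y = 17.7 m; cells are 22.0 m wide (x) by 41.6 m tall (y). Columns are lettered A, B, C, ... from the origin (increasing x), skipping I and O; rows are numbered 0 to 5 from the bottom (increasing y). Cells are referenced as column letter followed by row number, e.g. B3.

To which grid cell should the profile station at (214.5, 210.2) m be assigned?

J4

Column index: ⌊(214.5 − 22.8) / 22.0⌋ = ⌊8.714⌋ = 8 → column J
Row offset from origin: ⌊(210.2 − 17.7) / 41.6⌋ = ⌊4.627⌋ = 4 → row 4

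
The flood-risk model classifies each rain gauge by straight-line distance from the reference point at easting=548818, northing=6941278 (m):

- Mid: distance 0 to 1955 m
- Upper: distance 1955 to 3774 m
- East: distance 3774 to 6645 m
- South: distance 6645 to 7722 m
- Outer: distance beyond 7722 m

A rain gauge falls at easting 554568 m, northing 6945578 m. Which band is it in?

Distance = √((554568−548818)² + (6945578−6941278)²) = √(33062500.000 + 18490000.000) = 7180.007 m.
6645 ≤ 7180.007 < 7722 → South.

South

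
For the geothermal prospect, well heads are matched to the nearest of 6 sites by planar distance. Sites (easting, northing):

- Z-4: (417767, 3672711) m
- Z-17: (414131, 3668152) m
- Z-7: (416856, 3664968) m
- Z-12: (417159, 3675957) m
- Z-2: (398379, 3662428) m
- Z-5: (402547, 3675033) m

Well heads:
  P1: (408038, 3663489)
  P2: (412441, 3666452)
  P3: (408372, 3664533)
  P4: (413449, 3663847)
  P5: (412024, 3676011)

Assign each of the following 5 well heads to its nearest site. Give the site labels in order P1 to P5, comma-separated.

P1 → Z-17 (d²=58868218.00)
P2 → Z-17 (d²=5746100.00)
P3 → Z-17 (d²=46263242.00)
P4 → Z-7 (d²=12864290.00)
P5 → Z-12 (d²=26371141.00)

Z-17, Z-17, Z-17, Z-7, Z-12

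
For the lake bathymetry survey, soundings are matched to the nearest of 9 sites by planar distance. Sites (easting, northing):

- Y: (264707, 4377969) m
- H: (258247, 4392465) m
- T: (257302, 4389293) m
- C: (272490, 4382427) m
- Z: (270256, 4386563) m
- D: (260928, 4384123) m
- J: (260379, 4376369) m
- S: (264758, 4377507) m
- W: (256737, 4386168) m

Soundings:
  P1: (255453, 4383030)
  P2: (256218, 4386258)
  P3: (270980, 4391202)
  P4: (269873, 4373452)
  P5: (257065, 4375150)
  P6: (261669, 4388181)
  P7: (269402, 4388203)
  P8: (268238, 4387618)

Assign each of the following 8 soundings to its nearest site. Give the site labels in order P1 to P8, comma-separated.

W, W, Z, S, J, D, Z, Z

P1 → W (d²=11495700.00)
P2 → W (d²=277461.00)
P3 → Z (d²=22044497.00)
P4 → S (d²=42606250.00)
P5 → J (d²=12468557.00)
P6 → D (d²=17016445.00)
P7 → Z (d²=3418916.00)
P8 → Z (d²=5185349.00)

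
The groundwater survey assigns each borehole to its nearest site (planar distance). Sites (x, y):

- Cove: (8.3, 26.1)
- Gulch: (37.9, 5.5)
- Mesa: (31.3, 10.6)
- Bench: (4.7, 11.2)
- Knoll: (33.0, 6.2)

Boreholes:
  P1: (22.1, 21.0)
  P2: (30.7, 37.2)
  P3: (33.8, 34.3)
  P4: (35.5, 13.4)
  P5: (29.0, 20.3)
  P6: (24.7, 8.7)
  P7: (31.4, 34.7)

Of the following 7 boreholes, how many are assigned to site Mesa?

P1 → Mesa
P2 → Cove
P3 → Mesa
P4 → Mesa
P5 → Mesa
P6 → Mesa
P7 → Mesa
6 of the 7 go to Mesa.

6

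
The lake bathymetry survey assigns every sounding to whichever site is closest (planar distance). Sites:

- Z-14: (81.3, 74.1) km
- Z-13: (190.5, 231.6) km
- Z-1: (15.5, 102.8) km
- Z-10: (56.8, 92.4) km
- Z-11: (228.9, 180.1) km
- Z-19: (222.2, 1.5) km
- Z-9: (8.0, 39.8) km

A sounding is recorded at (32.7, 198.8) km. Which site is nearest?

Squared distances to each site:
Z-14: 17912.050; Z-13: 25976.680; Z-1: 9511.840; Z-10: 11901.770; Z-11: 38844.130; Z-19: 74837.540; Z-9: 25891.090.
Minimum at Z-1.

Z-1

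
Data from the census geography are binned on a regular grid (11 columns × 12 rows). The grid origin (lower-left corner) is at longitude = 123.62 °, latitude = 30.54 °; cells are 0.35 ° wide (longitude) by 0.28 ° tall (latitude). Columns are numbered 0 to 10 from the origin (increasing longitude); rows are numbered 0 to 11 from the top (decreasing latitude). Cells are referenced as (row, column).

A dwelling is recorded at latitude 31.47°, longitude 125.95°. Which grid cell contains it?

(8, 6)

Column index: ⌊(125.95 − 123.62) / 0.35⌋ = ⌊6.657⌋ = 6
Row offset from origin: ⌊(31.47 − 30.54) / 0.28⌋ = ⌊3.321⌋ = 3 → row 8 (counted from top)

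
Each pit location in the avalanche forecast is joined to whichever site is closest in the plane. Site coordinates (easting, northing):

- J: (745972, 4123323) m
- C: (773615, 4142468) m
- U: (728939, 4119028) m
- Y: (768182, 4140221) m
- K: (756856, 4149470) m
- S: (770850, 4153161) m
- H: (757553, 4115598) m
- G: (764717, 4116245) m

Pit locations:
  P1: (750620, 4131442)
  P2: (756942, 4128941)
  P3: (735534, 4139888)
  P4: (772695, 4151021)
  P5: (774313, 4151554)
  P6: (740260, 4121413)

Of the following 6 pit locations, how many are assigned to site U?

0

P1 → J
P2 → J
P3 → J
P4 → S
P5 → S
P6 → J
0 of the 6 go to U.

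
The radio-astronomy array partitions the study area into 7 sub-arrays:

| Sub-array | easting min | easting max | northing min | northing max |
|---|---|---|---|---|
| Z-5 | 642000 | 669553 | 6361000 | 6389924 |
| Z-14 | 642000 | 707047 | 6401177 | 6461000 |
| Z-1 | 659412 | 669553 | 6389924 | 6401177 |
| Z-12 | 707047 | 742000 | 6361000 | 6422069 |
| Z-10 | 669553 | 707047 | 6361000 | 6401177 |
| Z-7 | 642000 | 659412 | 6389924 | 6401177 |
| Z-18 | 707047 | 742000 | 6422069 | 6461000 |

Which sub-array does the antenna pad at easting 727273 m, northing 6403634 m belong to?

Z-12

The point has easting = 727273 and northing = 6403634.
Only Z-12 satisfies 707047 ≤ easting ≤ 742000 and 6361000 ≤ northing ≤ 6422069.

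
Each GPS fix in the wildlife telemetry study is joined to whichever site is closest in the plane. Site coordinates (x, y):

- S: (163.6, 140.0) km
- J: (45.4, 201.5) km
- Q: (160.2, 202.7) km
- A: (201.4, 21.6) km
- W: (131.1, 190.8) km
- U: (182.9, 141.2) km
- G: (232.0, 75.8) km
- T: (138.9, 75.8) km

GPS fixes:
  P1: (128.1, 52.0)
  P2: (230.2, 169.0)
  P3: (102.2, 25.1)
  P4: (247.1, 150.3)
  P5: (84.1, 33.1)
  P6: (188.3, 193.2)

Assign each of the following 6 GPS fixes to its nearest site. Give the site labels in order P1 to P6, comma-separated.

P1 → T (d²=683.08)
P2 → U (d²=3010.13)
P3 → T (d²=3917.38)
P4 → U (d²=4204.45)
P5 → T (d²=4826.33)
P6 → Q (d²=879.86)

T, U, T, U, T, Q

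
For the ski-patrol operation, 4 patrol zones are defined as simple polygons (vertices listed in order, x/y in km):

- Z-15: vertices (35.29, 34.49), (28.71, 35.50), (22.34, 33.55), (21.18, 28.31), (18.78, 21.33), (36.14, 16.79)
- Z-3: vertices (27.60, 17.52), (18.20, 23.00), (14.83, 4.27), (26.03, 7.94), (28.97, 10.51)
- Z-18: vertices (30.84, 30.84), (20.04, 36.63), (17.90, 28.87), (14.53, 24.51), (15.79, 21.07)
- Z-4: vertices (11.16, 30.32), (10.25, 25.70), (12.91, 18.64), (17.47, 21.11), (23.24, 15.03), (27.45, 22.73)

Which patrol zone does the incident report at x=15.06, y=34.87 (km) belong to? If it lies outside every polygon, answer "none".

none

Cast a ray rightward from (15.06, 34.87). For each polygon, the edges (by vertex number in listed order) whose endpoints lie on opposite sides of y = 34.87, where each meets that height, and whether that is right or left of the point:
Z-15: 1–2 at x≈32.814 (right), 2–3 at x≈26.652 (right) → 2 crossings.
Z-3: no edge straddles that height → 0 crossings.
Z-18: 1–2 at x≈23.323 (right), 2–3 at x≈19.555 (right) → 2 crossings.
Z-4: no edge straddles that height → 0 crossings.
All counts are even, so the point lies outside every listed polygon.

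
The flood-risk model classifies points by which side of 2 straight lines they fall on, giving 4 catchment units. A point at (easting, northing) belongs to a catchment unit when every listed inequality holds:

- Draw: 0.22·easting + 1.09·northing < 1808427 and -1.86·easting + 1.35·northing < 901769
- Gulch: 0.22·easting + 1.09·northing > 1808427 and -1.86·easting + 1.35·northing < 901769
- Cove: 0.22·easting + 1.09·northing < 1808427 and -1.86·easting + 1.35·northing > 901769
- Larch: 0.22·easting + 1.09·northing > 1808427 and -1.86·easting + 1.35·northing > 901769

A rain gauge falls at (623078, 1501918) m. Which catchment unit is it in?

0.22·623078 + 1.09·1501918 = 1774167.780, which is < 1808427
-1.86·623078 + 1.35·1501918 = 868664.220, which is < 901769
This sign pattern matches Draw.

Draw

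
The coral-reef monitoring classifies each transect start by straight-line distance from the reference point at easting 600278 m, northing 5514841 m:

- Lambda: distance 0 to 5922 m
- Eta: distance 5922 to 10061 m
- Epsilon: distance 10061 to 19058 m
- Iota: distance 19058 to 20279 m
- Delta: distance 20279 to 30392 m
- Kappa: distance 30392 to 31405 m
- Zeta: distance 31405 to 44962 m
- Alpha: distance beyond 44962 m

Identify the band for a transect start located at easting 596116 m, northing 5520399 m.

Distance = √((596116−600278)² + (5520399−5514841)²) = √(17322244.000 + 30891364.000) = 6943.602 m.
5922 ≤ 6943.602 < 10061 → Eta.

Eta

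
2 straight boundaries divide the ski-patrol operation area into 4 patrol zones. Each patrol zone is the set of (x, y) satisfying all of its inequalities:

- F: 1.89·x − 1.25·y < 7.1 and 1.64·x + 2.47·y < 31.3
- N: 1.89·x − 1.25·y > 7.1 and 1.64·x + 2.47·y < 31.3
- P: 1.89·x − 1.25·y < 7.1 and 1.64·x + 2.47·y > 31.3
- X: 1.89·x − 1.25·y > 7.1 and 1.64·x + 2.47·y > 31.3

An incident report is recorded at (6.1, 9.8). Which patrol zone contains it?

P

1.89·6.1 − 1.25·9.8 = -0.721, which is < 7.1
1.64·6.1 + 2.47·9.8 = 34.210, which is > 31.3
This sign pattern matches P.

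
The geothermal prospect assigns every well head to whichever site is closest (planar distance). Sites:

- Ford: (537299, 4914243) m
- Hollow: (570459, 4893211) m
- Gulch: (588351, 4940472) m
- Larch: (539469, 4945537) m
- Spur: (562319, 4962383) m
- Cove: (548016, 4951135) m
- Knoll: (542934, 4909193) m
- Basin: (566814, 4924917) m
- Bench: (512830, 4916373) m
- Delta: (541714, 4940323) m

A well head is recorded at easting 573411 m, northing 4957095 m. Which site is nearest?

Squared distances to each site:
Ford: 3140370448.000; Hollow: 4089879760.000; Gulch: 499527729.000; Larch: 1285646728.000; Spur: 150995408.000; Cove: 680427625.000; Knoll: 3223449133.000; Basin: 1078944093.000; Bench: 5328338845.000; Delta: 1285999793.000.
Minimum at Spur.

Spur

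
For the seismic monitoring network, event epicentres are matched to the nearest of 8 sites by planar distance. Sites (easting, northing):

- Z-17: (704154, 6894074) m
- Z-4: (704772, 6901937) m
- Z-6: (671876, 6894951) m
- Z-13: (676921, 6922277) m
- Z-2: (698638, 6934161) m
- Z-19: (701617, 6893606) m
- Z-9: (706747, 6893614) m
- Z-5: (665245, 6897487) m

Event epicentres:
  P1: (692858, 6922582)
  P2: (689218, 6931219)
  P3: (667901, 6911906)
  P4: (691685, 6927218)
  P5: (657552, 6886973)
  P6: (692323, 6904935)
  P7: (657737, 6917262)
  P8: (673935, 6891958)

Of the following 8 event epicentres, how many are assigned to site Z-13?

P1 → Z-2
P2 → Z-2
P3 → Z-13
P4 → Z-2
P5 → Z-5
P6 → Z-4
P7 → Z-13
P8 → Z-6
2 of the 8 go to Z-13.

2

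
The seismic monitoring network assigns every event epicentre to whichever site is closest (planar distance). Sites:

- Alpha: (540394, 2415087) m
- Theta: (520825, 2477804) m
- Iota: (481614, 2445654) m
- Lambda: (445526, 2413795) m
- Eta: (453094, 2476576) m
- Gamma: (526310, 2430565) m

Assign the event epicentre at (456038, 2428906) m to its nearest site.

Lambda

Squared distances to each site:
Alpha: 7306899497.000; Theta: 6588369773.000; Iota: 934627280.000; Lambda: 338844465.000; Eta: 2281096036.000; Gamma: 4940906265.000.
Minimum at Lambda.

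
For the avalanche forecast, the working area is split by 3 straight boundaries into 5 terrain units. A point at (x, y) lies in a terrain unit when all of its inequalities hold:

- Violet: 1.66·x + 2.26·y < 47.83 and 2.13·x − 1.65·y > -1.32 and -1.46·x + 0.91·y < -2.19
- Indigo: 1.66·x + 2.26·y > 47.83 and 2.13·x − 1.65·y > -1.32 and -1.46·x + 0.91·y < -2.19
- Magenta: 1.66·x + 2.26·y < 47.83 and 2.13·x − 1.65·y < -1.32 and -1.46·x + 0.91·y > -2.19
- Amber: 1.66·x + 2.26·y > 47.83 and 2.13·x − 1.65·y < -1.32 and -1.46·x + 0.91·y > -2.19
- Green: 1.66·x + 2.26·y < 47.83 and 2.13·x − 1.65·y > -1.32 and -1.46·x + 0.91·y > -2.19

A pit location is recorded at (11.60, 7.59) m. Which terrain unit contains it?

Violet

1.66·11.60 + 2.26·7.59 = 36.409, which is < 47.83
2.13·11.60 − 1.65·7.59 = 12.184, which is > -1.32
-1.46·11.60 + 0.91·7.59 = -10.029, which is < -2.19
This sign pattern matches Violet.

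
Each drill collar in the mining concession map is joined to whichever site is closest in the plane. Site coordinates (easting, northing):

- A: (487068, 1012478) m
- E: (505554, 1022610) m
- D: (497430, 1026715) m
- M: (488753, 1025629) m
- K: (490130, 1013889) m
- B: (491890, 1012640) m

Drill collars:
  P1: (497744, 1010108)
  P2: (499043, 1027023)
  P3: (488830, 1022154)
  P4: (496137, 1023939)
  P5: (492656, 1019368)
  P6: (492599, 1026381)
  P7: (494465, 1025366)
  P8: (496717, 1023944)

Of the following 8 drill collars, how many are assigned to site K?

1

P1 → B
P2 → D
P3 → M
P4 → D
P5 → K
P6 → M
P7 → D
P8 → D
1 of the 8 goes to K.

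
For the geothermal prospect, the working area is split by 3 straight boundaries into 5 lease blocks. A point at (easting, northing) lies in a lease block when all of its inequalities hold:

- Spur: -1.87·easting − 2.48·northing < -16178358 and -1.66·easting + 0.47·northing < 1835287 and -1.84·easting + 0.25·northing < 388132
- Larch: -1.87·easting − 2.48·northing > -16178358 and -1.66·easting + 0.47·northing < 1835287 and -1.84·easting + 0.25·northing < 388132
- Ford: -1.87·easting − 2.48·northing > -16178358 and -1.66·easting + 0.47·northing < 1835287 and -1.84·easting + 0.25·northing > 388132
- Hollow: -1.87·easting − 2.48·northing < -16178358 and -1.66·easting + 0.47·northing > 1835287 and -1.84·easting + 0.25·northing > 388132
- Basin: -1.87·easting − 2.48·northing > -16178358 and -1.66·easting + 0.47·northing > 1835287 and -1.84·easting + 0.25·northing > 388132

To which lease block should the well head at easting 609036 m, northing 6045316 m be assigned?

Ford

-1.87·609036 − 2.48·6045316 = -16131281.000, which is > -16178358
-1.66·609036 + 0.47·6045316 = 1830298.760, which is < 1835287
-1.84·609036 + 0.25·6045316 = 390702.760, which is > 388132
This sign pattern matches Ford.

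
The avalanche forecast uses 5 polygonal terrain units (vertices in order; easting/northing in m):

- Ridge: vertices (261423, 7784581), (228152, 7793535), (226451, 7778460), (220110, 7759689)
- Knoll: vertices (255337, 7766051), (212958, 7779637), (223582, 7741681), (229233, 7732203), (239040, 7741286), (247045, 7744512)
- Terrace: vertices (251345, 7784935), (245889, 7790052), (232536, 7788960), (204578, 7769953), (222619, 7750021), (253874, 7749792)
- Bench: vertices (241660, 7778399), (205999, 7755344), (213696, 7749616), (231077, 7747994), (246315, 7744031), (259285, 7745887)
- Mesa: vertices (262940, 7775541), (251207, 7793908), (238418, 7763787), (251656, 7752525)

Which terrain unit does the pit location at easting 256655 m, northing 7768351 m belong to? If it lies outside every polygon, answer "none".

Mesa

Cast a ray rightward from (256655, 7768351). For each polygon, the edges (by vertex number in listed order) whose endpoints lie on opposite sides of northing = 7768351, where each meets that height, and whether that is right or left of the point:
Ridge: 3–4 at easting≈223036.1 (left), 4–1 at easting≈234486.2 (left) → 0 crossings.
Knoll: 1–2 at easting≈248162.6 (left), 2–3 at easting≈216117.0 (left) → 0 crossings.
Terrace: 4–5 at easting≈206028.0 (left), 6–1 at easting≈252538.4 (left) → 0 crossings.
Bench: 1–2 at easting≈226118.0 (left), 6–1 at easting≈247107.1 (left) → 0 crossings.
Mesa: 2–3 at easting≈240355.8 (left), 4–1 at easting≈259415.0 (right) → 1 crossing.
Only Mesa has an odd count, so the point is inside Mesa.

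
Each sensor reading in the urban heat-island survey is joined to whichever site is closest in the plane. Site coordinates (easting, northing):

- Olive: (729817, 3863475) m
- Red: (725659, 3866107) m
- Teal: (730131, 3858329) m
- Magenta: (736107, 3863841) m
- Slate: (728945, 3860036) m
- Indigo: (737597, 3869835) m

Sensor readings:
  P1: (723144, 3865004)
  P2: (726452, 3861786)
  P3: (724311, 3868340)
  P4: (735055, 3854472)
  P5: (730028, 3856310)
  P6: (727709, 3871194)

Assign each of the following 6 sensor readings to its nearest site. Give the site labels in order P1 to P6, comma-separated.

P1 → Red (d²=7541834.00)
P2 → Slate (d²=9277549.00)
P3 → Red (d²=6803393.00)
P4 → Teal (d²=39122225.00)
P5 → Teal (d²=4086970.00)
P6 → Red (d²=30080069.00)

Red, Slate, Red, Teal, Teal, Red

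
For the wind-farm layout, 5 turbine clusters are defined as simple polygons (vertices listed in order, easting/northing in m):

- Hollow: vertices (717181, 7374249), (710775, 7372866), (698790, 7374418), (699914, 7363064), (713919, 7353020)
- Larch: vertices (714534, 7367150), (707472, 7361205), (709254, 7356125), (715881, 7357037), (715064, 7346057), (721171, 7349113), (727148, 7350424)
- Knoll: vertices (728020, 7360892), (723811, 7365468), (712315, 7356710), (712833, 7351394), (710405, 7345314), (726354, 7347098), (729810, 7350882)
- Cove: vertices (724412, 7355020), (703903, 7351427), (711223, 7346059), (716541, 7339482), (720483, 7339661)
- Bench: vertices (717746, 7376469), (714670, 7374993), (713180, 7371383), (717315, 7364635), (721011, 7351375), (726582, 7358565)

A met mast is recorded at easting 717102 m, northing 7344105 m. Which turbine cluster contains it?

Cast a ray rightward from (717102, 7344105). For each polygon, the edges (by vertex number in listed order) whose endpoints lie on opposite sides of northing = 7344105, where each meets that height, and whether that is right or left of the point:
Hollow: no edge straddles that height → 0 crossings.
Larch: no edge straddles that height → 0 crossings.
Knoll: no edge straddles that height → 0 crossings.
Cove: 3–4 at easting≈712803.0 (left), 5–1 at easting≈721619.8 (right) → 1 crossing.
Bench: no edge straddles that height → 0 crossings.
Only Cove has an odd count, so the point is inside Cove.

Cove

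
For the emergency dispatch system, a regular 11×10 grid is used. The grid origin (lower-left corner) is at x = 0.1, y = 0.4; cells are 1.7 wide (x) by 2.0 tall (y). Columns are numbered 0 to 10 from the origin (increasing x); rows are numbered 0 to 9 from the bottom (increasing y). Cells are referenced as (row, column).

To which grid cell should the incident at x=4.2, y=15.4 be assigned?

Column index: ⌊(4.2 − 0.1) / 1.7⌋ = ⌊2.412⌋ = 2
Row offset from origin: ⌊(15.4 − 0.4) / 2.0⌋ = ⌊7.500⌋ = 7 → row 7

(7, 2)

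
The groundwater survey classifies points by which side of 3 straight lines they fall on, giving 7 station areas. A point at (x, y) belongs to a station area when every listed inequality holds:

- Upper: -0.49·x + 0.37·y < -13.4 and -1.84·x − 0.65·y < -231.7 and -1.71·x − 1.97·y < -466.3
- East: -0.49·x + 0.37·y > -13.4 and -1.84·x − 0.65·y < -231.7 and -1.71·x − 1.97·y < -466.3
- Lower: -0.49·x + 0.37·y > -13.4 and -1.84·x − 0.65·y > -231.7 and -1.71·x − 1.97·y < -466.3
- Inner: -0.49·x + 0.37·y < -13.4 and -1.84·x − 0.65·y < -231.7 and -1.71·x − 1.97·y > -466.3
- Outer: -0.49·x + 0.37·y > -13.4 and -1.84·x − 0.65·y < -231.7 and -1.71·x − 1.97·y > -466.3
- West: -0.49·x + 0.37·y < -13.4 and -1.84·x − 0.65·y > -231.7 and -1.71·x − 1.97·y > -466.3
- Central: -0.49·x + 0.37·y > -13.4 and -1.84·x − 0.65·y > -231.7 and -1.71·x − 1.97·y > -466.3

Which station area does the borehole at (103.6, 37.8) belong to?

West

-0.49·103.6 + 0.37·37.8 = -36.778, which is < -13.4
-1.84·103.6 − 0.65·37.8 = -215.194, which is > -231.7
-1.71·103.6 − 1.97·37.8 = -251.622, which is > -466.3
This sign pattern matches West.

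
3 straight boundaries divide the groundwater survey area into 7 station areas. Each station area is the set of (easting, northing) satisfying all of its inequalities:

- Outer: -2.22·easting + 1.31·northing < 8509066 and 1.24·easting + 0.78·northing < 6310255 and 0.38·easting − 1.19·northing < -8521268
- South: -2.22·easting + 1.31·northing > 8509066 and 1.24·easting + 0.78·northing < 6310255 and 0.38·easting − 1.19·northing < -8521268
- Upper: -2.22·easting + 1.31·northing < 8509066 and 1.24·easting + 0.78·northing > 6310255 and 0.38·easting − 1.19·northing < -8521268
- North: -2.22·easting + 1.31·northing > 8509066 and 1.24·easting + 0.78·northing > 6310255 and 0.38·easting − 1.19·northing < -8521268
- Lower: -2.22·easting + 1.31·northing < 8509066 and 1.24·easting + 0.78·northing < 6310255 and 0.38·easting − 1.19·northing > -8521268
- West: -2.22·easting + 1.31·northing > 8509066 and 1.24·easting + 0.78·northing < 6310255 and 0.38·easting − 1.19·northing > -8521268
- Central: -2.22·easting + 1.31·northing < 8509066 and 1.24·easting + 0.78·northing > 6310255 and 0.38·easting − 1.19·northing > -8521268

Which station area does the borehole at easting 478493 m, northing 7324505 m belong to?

-2.22·478493 + 1.31·7324505 = 8532847.090, which is > 8509066
1.24·478493 + 0.78·7324505 = 6306445.220, which is < 6310255
0.38·478493 − 1.19·7324505 = -8534333.610, which is < -8521268
This sign pattern matches South.

South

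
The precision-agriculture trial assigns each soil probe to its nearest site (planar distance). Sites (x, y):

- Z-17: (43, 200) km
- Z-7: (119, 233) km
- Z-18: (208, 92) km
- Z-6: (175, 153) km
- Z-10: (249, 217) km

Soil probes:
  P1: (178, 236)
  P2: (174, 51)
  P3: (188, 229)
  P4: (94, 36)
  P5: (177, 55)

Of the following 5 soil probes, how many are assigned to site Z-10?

1

P1 → Z-7
P2 → Z-18
P3 → Z-10
P4 → Z-18
P5 → Z-18
1 of the 5 goes to Z-10.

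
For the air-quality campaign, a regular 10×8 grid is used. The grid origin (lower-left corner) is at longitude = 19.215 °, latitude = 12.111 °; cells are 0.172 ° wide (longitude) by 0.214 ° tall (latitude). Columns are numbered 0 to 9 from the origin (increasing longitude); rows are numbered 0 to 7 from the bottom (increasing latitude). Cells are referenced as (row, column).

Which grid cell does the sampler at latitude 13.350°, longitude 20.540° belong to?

(5, 7)

Column index: ⌊(20.540 − 19.215) / 0.172⌋ = ⌊7.703⌋ = 7
Row offset from origin: ⌊(13.350 − 12.111) / 0.214⌋ = ⌊5.790⌋ = 5 → row 5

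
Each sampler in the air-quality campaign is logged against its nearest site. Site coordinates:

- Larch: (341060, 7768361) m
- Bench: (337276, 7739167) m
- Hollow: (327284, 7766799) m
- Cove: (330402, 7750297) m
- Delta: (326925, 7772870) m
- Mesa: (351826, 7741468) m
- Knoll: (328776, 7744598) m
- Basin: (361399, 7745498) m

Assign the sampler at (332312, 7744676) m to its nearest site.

Squared distances to each site:
Larch: 637506729.000; Bench: 54990377.000; Hollow: 514707913.000; Cove: 35243741.000; Delta: 823921405.000; Mesa: 391087460.000; Knoll: 12509380.000; Basin: 846729253.000.
Minimum at Knoll.

Knoll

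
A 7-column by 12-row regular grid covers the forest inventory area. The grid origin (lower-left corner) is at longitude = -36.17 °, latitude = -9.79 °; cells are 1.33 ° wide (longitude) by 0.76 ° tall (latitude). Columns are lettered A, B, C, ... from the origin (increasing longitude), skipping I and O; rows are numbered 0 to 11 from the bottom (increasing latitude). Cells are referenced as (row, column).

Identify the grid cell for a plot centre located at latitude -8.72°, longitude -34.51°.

(1, B)

Column index: ⌊(-34.51 − -36.17) / 1.33⌋ = ⌊1.248⌋ = 1 → column B
Row offset from origin: ⌊(-8.72 − -9.79) / 0.76⌋ = ⌊1.408⌋ = 1 → row 1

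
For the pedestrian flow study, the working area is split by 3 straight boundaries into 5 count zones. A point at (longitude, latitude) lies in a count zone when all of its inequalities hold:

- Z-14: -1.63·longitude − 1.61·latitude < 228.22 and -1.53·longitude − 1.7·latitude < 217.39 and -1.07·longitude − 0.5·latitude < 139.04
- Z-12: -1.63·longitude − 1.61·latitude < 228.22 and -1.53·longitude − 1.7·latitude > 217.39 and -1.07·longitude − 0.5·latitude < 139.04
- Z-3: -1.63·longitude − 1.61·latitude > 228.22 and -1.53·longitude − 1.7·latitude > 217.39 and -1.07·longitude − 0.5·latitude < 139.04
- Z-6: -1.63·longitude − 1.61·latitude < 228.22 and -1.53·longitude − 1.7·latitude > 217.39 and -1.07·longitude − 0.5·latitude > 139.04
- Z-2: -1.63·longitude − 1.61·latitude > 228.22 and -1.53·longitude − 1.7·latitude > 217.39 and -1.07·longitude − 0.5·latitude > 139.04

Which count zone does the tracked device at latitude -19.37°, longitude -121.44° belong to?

Z-2

-1.63·-121.44 − 1.61·-19.37 = 229.133, which is > 228.22
-1.53·-121.44 − 1.7·-19.37 = 218.732, which is > 217.39
-1.07·-121.44 − 0.5·-19.37 = 139.626, which is > 139.04
This sign pattern matches Z-2.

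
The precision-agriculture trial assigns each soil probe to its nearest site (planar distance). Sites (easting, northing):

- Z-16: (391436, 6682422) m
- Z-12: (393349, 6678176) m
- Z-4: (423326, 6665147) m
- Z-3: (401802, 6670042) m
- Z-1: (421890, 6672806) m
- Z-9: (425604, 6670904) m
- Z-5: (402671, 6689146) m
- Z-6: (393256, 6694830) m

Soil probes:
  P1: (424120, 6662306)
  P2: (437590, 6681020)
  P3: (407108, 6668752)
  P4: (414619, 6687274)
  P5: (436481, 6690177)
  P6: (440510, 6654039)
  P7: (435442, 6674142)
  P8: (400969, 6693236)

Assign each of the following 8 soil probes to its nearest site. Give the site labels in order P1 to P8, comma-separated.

P1 → Z-4 (d²=8701717.00)
P2 → Z-9 (d²=245997652.00)
P3 → Z-3 (d²=29817736.00)
P4 → Z-5 (d²=146259088.00)
P5 → Z-9 (d²=489757658.00)
P6 → Z-4 (d²=418677520.00)
P7 → Z-9 (d²=107270888.00)
P8 → Z-5 (d²=19624904.00)

Z-4, Z-9, Z-3, Z-5, Z-9, Z-4, Z-9, Z-5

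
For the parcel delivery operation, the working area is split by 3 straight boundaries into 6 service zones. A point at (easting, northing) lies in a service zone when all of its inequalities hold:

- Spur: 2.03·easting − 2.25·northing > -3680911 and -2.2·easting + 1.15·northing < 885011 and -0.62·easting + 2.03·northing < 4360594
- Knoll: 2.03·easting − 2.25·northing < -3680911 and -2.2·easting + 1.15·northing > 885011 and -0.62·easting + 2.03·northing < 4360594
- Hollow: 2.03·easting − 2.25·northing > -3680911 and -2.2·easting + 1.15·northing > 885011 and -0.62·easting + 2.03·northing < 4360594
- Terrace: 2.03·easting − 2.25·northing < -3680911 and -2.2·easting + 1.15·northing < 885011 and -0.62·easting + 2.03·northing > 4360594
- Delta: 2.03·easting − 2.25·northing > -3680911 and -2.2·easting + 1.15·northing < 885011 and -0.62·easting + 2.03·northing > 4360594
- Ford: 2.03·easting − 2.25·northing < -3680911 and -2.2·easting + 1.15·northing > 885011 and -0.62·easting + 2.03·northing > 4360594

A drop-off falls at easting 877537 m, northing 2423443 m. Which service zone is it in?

Delta

2.03·877537 − 2.25·2423443 = -3671346.640, which is > -3680911
-2.2·877537 + 1.15·2423443 = 856378.050, which is < 885011
-0.62·877537 + 2.03·2423443 = 4375516.350, which is > 4360594
This sign pattern matches Delta.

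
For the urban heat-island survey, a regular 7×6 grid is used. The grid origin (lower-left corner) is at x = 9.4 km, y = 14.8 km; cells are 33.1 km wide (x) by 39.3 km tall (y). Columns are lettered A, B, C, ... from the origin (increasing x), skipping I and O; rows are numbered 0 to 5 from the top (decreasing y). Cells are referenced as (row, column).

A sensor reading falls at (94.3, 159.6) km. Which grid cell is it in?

(2, C)

Column index: ⌊(94.3 − 9.4) / 33.1⌋ = ⌊2.565⌋ = 2 → column C
Row offset from origin: ⌊(159.6 − 14.8) / 39.3⌋ = ⌊3.684⌋ = 3 → row 2 (counted from top)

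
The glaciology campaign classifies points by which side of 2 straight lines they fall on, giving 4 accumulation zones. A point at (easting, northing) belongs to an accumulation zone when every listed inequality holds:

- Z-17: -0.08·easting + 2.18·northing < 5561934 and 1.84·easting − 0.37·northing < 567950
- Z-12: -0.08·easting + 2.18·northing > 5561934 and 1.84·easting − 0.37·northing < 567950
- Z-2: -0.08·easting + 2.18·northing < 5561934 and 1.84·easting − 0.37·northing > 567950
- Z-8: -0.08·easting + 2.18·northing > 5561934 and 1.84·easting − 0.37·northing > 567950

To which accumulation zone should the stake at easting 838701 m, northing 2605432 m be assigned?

-0.08·838701 + 2.18·2605432 = 5612745.680, which is > 5561934
1.84·838701 − 0.37·2605432 = 579200.000, which is > 567950
This sign pattern matches Z-8.

Z-8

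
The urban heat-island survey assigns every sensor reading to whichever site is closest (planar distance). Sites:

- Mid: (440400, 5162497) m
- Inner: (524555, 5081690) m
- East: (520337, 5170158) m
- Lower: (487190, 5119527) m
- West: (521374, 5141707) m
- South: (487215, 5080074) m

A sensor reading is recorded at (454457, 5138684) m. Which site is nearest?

Squared distances to each site:
Mid: 764658218.000; Inner: 8162045640.000; East: 5330787076.000; Lower: 1438439938.000; West: 4487023418.000; South: 4508218664.000.
Minimum at Mid.

Mid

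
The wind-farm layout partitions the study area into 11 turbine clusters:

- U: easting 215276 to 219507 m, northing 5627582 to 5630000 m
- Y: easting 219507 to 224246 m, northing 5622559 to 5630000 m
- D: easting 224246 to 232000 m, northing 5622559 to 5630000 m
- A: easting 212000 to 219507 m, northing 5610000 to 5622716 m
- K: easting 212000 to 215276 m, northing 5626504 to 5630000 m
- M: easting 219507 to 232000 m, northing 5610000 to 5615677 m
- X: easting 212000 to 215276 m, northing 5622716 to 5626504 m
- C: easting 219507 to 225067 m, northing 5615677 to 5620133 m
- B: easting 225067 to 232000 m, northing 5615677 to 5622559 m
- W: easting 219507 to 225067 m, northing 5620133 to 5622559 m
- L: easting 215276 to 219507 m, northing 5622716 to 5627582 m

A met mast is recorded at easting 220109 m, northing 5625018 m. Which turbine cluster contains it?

The point has easting = 220109 and northing = 5625018.
Only Y satisfies 219507 ≤ easting ≤ 224246 and 5622559 ≤ northing ≤ 5630000.

Y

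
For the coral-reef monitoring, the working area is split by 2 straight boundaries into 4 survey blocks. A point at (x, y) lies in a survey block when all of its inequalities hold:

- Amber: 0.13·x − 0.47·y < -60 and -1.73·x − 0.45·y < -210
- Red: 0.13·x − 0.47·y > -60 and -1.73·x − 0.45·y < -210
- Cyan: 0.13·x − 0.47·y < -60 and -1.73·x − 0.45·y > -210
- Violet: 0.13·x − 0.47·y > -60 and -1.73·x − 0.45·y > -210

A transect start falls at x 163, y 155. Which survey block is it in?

0.13·163 − 0.47·155 = -51.660, which is > -60
-1.73·163 − 0.45·155 = -351.740, which is < -210
This sign pattern matches Red.

Red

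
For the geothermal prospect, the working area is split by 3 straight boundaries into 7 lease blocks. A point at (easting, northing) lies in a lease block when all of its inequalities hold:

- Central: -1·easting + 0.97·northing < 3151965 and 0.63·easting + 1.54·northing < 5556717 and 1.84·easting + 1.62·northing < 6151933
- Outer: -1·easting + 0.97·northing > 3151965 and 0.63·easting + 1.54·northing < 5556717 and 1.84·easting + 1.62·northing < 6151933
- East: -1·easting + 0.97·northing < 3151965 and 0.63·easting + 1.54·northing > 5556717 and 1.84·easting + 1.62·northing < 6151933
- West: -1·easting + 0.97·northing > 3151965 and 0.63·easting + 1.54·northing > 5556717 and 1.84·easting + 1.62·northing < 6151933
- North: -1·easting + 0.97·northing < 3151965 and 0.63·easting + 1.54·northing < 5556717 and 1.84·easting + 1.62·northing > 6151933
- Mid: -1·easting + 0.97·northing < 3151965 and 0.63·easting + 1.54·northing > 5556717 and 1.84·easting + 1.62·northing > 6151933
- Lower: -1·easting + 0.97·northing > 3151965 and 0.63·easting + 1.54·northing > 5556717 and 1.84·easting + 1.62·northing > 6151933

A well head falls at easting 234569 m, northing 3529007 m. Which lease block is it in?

West

-1·234569 + 0.97·3529007 = 3188567.790, which is > 3151965
0.63·234569 + 1.54·3529007 = 5582449.250, which is > 5556717
1.84·234569 + 1.62·3529007 = 6148598.300, which is < 6151933
This sign pattern matches West.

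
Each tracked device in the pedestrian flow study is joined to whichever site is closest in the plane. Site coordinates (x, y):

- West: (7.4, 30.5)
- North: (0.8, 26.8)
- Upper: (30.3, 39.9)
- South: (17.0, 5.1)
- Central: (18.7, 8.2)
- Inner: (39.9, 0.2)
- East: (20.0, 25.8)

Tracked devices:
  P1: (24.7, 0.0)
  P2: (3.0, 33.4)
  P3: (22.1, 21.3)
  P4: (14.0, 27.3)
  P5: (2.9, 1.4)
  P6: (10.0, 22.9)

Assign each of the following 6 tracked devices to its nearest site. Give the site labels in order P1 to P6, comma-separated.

P1 → South (d²=85.30)
P2 → West (d²=27.77)
P3 → East (d²=24.66)
P4 → East (d²=38.25)
P5 → South (d²=212.50)
P6 → West (d²=64.52)

South, West, East, East, South, West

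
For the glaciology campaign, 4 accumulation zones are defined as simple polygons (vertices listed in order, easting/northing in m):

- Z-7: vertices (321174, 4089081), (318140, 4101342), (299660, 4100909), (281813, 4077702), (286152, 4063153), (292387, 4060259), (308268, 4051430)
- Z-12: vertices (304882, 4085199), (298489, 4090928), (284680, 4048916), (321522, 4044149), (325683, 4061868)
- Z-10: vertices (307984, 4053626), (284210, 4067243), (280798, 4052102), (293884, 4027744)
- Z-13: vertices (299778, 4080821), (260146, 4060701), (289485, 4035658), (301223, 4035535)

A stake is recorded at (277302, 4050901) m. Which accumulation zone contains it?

Z-13

Cast a ray rightward from (277302, 4050901). For each polygon, the edges (by vertex number in listed order) whose endpoints lie on opposite sides of northing = 4050901, where each meets that height, and whether that is right or left of the point:
Z-7: no edge straddles that height → 0 crossings.
Z-12: 2–3 at easting≈285332.5 (right), 4–5 at easting≈323107.6 (right) → 2 crossings.
Z-10: 3–4 at easting≈281443.2 (right), 4–1 at easting≈306499.5 (right) → 2 crossings.
Z-13: 2–3 at easting≈271627.1 (left), 4–1 at easting≈300732.7 (right) → 1 crossing.
Only Z-13 has an odd count, so the point is inside Z-13.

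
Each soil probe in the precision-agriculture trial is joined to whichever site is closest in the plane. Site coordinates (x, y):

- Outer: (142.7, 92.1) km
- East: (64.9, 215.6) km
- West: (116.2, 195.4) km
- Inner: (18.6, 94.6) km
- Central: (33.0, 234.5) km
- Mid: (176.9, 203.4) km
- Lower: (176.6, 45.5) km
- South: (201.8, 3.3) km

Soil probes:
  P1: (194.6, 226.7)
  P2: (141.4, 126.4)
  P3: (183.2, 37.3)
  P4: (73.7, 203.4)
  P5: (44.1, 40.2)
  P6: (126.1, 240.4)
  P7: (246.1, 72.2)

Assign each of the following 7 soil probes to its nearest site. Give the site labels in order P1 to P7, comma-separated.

P1 → Mid (d²=856.18)
P2 → Outer (d²=1178.18)
P3 → Lower (d²=110.80)
P4 → East (d²=226.28)
P5 → Inner (d²=3609.61)
P6 → West (d²=2123.01)
P7 → Lower (d²=5543.14)

Mid, Outer, Lower, East, Inner, West, Lower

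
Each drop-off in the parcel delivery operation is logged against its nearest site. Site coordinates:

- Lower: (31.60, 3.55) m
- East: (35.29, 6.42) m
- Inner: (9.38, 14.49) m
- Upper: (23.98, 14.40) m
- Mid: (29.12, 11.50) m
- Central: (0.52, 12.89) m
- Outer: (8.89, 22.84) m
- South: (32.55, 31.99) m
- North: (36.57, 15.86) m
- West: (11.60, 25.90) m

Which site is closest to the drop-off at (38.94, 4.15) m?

East

Squared distances to each site:
Lower: 54.236; East: 18.475; Inner: 980.709; Upper: 328.864; Mid: 150.455; Central: 1552.484; Outer: 1252.319; South: 815.898; North: 142.741; West: 1220.538.
Minimum at East.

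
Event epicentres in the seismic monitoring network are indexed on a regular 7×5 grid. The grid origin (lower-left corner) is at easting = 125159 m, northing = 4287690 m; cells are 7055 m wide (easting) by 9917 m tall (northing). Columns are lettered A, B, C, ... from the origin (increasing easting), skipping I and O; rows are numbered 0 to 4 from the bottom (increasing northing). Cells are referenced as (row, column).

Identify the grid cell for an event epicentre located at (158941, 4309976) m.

(2, E)

Column index: ⌊(158941 − 125159) / 7055⌋ = ⌊4.788⌋ = 4 → column E
Row offset from origin: ⌊(4309976 − 4287690) / 9917⌋ = ⌊2.247⌋ = 2 → row 2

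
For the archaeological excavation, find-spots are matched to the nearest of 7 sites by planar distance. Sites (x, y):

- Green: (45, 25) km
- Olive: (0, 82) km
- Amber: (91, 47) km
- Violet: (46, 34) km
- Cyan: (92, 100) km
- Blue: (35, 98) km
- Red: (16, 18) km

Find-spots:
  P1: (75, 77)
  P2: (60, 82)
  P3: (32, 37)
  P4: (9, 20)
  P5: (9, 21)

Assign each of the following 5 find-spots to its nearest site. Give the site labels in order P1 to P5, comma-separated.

P1 → Cyan (d²=818.00)
P2 → Blue (d²=881.00)
P3 → Violet (d²=205.00)
P4 → Red (d²=53.00)
P5 → Red (d²=58.00)

Cyan, Blue, Violet, Red, Red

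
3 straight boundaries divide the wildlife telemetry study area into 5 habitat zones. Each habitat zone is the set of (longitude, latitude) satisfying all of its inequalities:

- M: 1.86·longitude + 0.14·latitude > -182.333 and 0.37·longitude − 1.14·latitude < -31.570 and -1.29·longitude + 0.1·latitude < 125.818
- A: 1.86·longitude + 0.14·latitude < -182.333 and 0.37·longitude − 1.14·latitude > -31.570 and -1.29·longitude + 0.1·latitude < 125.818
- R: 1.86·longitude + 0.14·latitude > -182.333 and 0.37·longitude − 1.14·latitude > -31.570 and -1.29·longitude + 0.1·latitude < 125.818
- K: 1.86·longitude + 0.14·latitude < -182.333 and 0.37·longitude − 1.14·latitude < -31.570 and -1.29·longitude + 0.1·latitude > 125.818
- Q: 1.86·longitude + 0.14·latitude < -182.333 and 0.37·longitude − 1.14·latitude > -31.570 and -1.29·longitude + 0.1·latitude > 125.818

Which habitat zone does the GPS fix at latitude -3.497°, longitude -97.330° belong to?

M

1.86·-97.330 + 0.14·-3.497 = -181.523, which is > -182.333
0.37·-97.330 − 1.14·-3.497 = -32.026, which is < -31.570
-1.29·-97.330 + 0.1·-3.497 = 125.206, which is < 125.818
This sign pattern matches M.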